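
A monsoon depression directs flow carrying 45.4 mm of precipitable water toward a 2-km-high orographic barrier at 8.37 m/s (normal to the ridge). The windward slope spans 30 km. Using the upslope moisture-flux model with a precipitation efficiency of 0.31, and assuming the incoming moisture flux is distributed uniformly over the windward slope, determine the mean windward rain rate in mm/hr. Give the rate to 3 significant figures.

R ≈ 14.1 mm/hr

Incoming column moisture flux per unit ridge length: F = V × PW = 8.37 × 45.4 = 379.998 mm·m/s.
Spread over the 30 km slope with efficiency ε = 0.31: R = ε·F/W = 0.31 × 379.998 / 30000 m = 3.927e-03 mm/s.
R = 3.927e-03 × 3600 = 14.1 mm/hr.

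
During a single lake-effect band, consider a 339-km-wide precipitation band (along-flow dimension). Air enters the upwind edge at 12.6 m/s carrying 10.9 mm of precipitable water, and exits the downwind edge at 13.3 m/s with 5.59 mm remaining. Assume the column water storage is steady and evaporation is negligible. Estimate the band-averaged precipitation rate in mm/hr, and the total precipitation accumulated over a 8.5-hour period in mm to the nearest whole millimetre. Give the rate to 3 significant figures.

Column moisture flux per unit crosswind length is F = V × PW.
Inflow: F_in = 12.6 × 10.9 = 137.34 mm·m/s
Outflow: F_out = 13.3 × 5.59 = 74.347 mm·m/s
Steady-state rate R = (F_in − F_out)/L = (137.34 − 74.347) / 339000 m = 1.858e-04 mm/s.
R = 1.858e-04 × 3600 = 0.669 mm/hr.
Over 8.5 h: total = 0.669 × 8.5 = 5.6865 ≈ 6 mm.

R ≈ 0.669 mm/hr; total ≈ 6 mm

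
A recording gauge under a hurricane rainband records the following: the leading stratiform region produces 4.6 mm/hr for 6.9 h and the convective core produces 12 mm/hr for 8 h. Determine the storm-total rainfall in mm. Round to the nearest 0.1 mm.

Total = Σ Rᵢ Δtᵢ = 4.6 × 6.9 + 12 × 8
      = 31.74 + 96 = 127.7 mm.

total ≈ 127.7 mm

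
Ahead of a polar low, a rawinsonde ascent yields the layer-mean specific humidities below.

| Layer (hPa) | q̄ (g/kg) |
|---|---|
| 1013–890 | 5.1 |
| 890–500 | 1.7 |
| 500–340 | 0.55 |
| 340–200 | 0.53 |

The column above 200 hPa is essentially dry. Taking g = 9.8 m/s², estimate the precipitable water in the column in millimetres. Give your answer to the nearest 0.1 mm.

PW ≈ 14.8 mm

Precipitable water is the column-integrated vapour mass per unit area: PW = (1/g) Σ q̄ Δp, with q in kg/kg and Δp in Pa (1 kg/m² of water = 1 mm).
Layer 1013–890 hPa: Δp = 123 hPa = 12300 Pa, q̄ = 0.0051 kg/kg → 0.0051 × 12300 / 9.8 = 6.40 mm
Layer 890–500 hPa: Δp = 390 hPa = 39000 Pa, q̄ = 0.0017 kg/kg → 0.0017 × 39000 / 9.8 = 6.77 mm
Layer 500–340 hPa: Δp = 160 hPa = 16000 Pa, q̄ = 0.00055 kg/kg → 0.00055 × 16000 / 9.8 = 0.90 mm
Layer 340–200 hPa: Δp = 140 hPa = 14000 Pa, q̄ = 0.00053 kg/kg → 0.00053 × 14000 / 9.8 = 0.76 mm
PW = 6.40 + 6.77 + 0.90 + 0.76 = 14.83 ≈ 14.8 mm.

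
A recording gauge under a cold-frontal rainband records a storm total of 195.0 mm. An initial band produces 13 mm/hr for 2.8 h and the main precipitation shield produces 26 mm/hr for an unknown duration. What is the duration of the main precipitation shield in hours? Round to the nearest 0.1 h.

Known phases: 13 × 2.8 = 36.4 mm.
Remaining depth = 195.0 − 36.4 = 158.6 mm.
Duration = 158.6 / 26 = 6.1 h.

duration ≈ 6.1 h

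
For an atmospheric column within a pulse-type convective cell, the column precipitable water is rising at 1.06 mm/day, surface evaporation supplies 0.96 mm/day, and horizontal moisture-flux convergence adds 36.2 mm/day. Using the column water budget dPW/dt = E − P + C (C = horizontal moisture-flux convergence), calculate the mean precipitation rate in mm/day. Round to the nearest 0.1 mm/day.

P ≈ 36.1 mm/day

dPW/dt = +1.06 mm/day.
P = E + C − dPW/dt = 0.96 + (36.2) − (+1.06) = 36.1 mm/day.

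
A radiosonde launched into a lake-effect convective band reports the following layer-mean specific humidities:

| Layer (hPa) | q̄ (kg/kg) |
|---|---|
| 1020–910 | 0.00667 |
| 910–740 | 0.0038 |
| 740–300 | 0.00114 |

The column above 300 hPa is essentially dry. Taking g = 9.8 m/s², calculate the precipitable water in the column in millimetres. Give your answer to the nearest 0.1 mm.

PW ≈ 19.2 mm

Precipitable water is the column-integrated vapour mass per unit area: PW = (1/g) Σ q̄ Δp, with q in kg/kg and Δp in Pa (1 kg/m² of water = 1 mm).
Layer 1020–910 hPa: Δp = 110 hPa = 11000 Pa, q̄ = 0.00667 kg/kg → 0.00667 × 11000 / 9.8 = 7.49 mm
Layer 910–740 hPa: Δp = 170 hPa = 17000 Pa, q̄ = 0.0038 kg/kg → 0.0038 × 17000 / 9.8 = 6.59 mm
Layer 740–300 hPa: Δp = 440 hPa = 44000 Pa, q̄ = 0.00114 kg/kg → 0.00114 × 44000 / 9.8 = 5.12 mm
PW = 7.49 + 6.59 + 5.12 = 19.20 ≈ 19.2 mm.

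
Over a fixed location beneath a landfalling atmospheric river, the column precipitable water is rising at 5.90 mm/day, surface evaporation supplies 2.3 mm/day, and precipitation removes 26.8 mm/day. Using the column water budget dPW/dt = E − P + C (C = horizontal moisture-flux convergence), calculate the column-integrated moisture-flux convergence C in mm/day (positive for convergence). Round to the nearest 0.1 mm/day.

C ≈ 30.4 mm/day

dPW/dt = +5.90 mm/day.
C = dPW/dt − E + P = (+5.90) − 2.3 + 26.8 = 30.4 mm/day.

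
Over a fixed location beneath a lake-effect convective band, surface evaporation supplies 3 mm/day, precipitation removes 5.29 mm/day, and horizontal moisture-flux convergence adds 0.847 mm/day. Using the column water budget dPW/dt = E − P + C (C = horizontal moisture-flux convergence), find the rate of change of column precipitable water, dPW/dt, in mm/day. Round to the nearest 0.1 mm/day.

dPW/dt = E − P + C = 3 − 5.29 + (0.847) = -1.4 mm/day.

dPW/dt ≈ -1.4 mm/day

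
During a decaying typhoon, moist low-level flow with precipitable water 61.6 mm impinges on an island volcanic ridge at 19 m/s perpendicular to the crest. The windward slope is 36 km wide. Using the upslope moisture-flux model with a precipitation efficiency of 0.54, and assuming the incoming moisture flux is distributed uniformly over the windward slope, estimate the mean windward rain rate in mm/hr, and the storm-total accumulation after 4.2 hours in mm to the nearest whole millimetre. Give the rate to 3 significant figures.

R ≈ 63.2 mm/hr; total ≈ 265 mm

Incoming column moisture flux per unit ridge length: F = V × PW = 19 × 61.6 = 1170.4 mm·m/s.
Spread over the 36 km slope with efficiency ε = 0.54: R = ε·F/W = 0.54 × 1170.4 / 36000 m = 1.756e-02 mm/s.
R = 1.756e-02 × 3600 = 63.2 mm/hr.
Over 4.2 h: total = 63.2 × 4.2 = 265.44 ≈ 265 mm.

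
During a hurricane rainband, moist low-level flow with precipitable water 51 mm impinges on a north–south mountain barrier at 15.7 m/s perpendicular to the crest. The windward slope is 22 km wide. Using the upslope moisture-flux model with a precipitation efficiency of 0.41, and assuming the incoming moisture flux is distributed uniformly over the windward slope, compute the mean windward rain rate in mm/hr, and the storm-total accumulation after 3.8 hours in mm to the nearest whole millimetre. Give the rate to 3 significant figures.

Incoming column moisture flux per unit ridge length: F = V × PW = 15.7 × 51 = 800.7 mm·m/s.
Spread over the 22 km slope with efficiency ε = 0.41: R = ε·F/W = 0.41 × 800.7 / 22000 m = 1.492e-02 mm/s.
R = 1.492e-02 × 3600 = 53.7 mm/hr.
Over 3.8 h: total = 53.7 × 3.8 = 204.06 ≈ 204 mm.

R ≈ 53.7 mm/hr; total ≈ 204 mm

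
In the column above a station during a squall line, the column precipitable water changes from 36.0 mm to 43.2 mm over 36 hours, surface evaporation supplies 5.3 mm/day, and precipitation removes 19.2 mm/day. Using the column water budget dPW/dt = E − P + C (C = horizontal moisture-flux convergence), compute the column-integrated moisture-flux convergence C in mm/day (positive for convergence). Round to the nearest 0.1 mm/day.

C ≈ 18.7 mm/day

dPW/dt = (43.2 − 36.0) mm / (36/24 day) = +4.800 mm/day.
C = dPW/dt − E + P = (+4.800) − 5.3 + 19.2 = 18.7 mm/day.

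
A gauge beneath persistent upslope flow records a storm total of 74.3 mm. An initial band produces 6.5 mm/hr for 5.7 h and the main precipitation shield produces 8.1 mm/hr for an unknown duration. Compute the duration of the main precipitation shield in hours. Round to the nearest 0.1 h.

duration ≈ 4.6 h

Known phases: 6.5 × 5.7 = 37.05 mm.
Remaining depth = 74.3 − 37.05 = 37.25 mm.
Duration = 37.25 / 8.1 = 4.6 h.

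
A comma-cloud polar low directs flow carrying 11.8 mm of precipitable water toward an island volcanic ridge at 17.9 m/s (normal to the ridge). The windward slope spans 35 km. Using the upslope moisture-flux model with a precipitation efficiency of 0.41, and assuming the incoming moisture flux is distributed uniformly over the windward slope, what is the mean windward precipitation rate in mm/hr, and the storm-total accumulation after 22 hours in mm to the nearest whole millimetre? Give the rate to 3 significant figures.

Incoming column moisture flux per unit ridge length: F = V × PW = 17.9 × 11.8 = 211.22 mm·m/s.
Spread over the 35 km slope with efficiency ε = 0.41: R = ε·F/W = 0.41 × 211.22 / 35000 m = 2.474e-03 mm/s.
R = 2.474e-03 × 3600 = 8.91 mm/hr.
Over 22 h: total = 8.91 × 22 = 196.02 ≈ 196 mm.

R ≈ 8.91 mm/hr; total ≈ 196 mm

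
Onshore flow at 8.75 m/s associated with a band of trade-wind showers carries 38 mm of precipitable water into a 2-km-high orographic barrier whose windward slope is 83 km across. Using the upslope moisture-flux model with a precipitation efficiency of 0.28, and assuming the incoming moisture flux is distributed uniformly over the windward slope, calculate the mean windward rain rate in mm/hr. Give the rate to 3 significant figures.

Incoming column moisture flux per unit ridge length: F = V × PW = 8.75 × 38 = 332.5 mm·m/s.
Spread over the 83 km slope with efficiency ε = 0.28: R = ε·F/W = 0.28 × 332.5 / 83000 m = 1.122e-03 mm/s.
R = 1.122e-03 × 3600 = 4.04 mm/hr.

R ≈ 4.04 mm/hr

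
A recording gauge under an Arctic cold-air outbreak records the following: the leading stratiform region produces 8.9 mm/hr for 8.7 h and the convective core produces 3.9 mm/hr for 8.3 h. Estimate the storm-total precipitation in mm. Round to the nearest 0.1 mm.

total ≈ 109.8 mm

Total = Σ Rᵢ Δtᵢ = 8.9 × 8.7 + 3.9 × 8.3
      = 77.43 + 32.37 = 109.8 mm.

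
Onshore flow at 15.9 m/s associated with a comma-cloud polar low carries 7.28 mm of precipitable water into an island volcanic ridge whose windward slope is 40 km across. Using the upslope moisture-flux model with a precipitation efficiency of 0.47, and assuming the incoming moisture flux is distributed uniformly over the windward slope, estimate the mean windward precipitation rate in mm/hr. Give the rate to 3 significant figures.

Incoming column moisture flux per unit ridge length: F = V × PW = 15.9 × 7.28 = 115.752 mm·m/s.
Spread over the 40 km slope with efficiency ε = 0.47: R = ε·F/W = 0.47 × 115.752 / 40000 m = 1.360e-03 mm/s.
R = 1.360e-03 × 3600 = 4.90 mm/hr.

R ≈ 4.90 mm/hr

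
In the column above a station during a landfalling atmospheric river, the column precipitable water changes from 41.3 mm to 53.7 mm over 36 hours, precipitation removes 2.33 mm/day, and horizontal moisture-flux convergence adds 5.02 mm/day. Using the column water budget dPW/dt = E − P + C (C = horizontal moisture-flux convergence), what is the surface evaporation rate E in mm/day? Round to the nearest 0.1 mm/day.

dPW/dt = (53.7 − 41.3) mm / (36/24 day) = +8.267 mm/day.
E = dPW/dt + P − C = (+8.267) + 2.33 − (5.02) = 5.6 mm/day.

E ≈ 5.6 mm/day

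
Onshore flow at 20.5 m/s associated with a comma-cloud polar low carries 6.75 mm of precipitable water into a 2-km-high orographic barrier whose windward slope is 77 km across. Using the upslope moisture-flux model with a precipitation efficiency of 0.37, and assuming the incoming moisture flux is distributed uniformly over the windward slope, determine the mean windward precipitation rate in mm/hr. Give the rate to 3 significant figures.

Incoming column moisture flux per unit ridge length: F = V × PW = 20.5 × 6.75 = 138.375 mm·m/s.
Spread over the 77 km slope with efficiency ε = 0.37: R = ε·F/W = 0.37 × 138.375 / 77000 m = 6.649e-04 mm/s.
R = 6.649e-04 × 3600 = 2.39 mm/hr.

R ≈ 2.39 mm/hr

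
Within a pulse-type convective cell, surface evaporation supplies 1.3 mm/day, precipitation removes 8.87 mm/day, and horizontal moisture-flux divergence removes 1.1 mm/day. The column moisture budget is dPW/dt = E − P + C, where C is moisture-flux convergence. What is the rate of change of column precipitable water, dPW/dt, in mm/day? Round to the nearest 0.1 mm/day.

dPW/dt = E − P + C = 1.3 − 8.87 + (-1.1) = -8.7 mm/day.

dPW/dt ≈ -8.7 mm/day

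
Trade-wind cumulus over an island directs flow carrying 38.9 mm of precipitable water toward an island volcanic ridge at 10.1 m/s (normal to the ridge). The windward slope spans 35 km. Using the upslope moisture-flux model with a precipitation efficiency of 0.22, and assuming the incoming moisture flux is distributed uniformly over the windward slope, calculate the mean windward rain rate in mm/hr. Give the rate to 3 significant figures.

R ≈ 8.89 mm/hr

Incoming column moisture flux per unit ridge length: F = V × PW = 10.1 × 38.9 = 392.89 mm·m/s.
Spread over the 35 km slope with efficiency ε = 0.22: R = ε·F/W = 0.22 × 392.89 / 35000 m = 2.470e-03 mm/s.
R = 2.470e-03 × 3600 = 8.89 mm/hr.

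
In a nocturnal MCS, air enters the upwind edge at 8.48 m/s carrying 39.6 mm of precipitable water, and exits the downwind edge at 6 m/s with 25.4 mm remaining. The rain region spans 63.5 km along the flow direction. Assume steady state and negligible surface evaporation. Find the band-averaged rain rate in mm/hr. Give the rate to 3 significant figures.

R ≈ 10.4 mm/hr

Column moisture flux per unit crosswind length is F = V × PW.
Inflow: F_in = 8.48 × 39.6 = 335.808 mm·m/s
Outflow: F_out = 6 × 25.4 = 152.4 mm·m/s
Steady-state rate R = (F_in − F_out)/L = (335.808 − 152.4) / 63500 m = 2.888e-03 mm/s.
R = 2.888e-03 × 3600 = 10.4 mm/hr.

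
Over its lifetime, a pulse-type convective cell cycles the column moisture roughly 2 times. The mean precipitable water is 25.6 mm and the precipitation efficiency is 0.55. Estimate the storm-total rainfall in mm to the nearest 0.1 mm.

Each cycle deposits ε × PW = 0.55 × 25.6 = 14.08 mm.
Over 2 cycles: 2 × 14.08 = 28.2 mm.

rainfall ≈ 28.2 mm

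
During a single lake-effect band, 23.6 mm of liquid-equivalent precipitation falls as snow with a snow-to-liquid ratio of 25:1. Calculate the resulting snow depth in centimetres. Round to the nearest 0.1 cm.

snow depth ≈ 59.0 cm

Snow depth = liquid × ratio = 23.6 mm × 25 = 590 mm = 59.0 cm.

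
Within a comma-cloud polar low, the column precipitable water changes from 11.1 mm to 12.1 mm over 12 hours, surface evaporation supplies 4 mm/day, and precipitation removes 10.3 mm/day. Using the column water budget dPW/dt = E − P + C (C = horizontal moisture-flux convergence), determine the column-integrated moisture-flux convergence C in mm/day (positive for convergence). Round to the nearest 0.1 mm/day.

C ≈ 8.3 mm/day

dPW/dt = (12.1 − 11.1) mm / (12/24 day) = +2.000 mm/day.
C = dPW/dt − E + P = (+2.000) − 4 + 10.3 = 8.3 mm/day.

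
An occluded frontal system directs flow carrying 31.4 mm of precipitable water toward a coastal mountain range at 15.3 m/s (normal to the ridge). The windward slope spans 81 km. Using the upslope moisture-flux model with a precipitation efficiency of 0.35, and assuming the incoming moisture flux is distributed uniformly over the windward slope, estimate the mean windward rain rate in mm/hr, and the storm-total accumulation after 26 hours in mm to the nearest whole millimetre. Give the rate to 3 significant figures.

Incoming column moisture flux per unit ridge length: F = V × PW = 15.3 × 31.4 = 480.42 mm·m/s.
Spread over the 81 km slope with efficiency ε = 0.35: R = ε·F/W = 0.35 × 480.42 / 81000 m = 2.076e-03 mm/s.
R = 2.076e-03 × 3600 = 7.47 mm/hr.
Over 26 h: total = 7.47 × 26 = 194.22 ≈ 194 mm.

R ≈ 7.47 mm/hr; total ≈ 194 mm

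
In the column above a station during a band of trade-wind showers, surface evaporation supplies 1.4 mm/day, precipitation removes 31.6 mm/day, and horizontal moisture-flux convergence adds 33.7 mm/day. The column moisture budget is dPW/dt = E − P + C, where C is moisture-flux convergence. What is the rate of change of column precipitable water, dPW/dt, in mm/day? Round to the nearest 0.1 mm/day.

dPW/dt = E − P + C = 1.4 − 31.6 + (33.7) = 3.5 mm/day.

dPW/dt ≈ 3.5 mm/day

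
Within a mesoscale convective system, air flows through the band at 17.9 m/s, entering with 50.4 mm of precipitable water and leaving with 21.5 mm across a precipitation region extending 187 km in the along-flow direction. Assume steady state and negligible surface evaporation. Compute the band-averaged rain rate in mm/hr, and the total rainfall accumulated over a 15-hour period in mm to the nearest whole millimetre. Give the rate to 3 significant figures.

R ≈ 9.96 mm/hr; total ≈ 149 mm

Column moisture flux per unit crosswind length is F = V × PW.
Inflow: F_in = 17.9 × 50.4 = 902.16 mm·m/s
Outflow: F_out = 17.9 × 21.5 = 384.85 mm·m/s
Steady-state rate R = (F_in − F_out)/L = (902.16 − 384.85) / 187000 m = 2.766e-03 mm/s.
R = 2.766e-03 × 3600 = 9.96 mm/hr.
Over 15 h: total = 9.96 × 15 = 149.4 ≈ 149 mm.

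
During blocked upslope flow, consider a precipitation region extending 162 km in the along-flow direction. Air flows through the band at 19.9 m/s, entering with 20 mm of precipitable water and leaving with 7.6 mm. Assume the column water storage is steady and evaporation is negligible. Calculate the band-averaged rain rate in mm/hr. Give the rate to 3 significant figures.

R ≈ 5.48 mm/hr

Column moisture flux per unit crosswind length is F = V × PW.
Inflow: F_in = 19.9 × 20 = 398 mm·m/s
Outflow: F_out = 19.9 × 7.6 = 151.24 mm·m/s
Steady-state rate R = (F_in − F_out)/L = (398 − 151.24) / 162000 m = 1.523e-03 mm/s.
R = 1.523e-03 × 3600 = 5.48 mm/hr.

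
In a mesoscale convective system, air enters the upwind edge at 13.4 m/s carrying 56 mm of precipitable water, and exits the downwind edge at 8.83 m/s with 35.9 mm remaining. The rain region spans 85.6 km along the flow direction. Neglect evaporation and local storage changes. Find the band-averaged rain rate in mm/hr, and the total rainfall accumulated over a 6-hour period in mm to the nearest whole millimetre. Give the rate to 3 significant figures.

Column moisture flux per unit crosswind length is F = V × PW.
Inflow: F_in = 13.4 × 56 = 750.4 mm·m/s
Outflow: F_out = 8.83 × 35.9 = 316.997 mm·m/s
Steady-state rate R = (F_in − F_out)/L = (750.4 − 316.997) / 85600 m = 5.063e-03 mm/s.
R = 5.063e-03 × 3600 = 18.2 mm/hr.
Over 6 h: total = 18.2 × 6 = 109.2 ≈ 109 mm.

R ≈ 18.2 mm/hr; total ≈ 109 mm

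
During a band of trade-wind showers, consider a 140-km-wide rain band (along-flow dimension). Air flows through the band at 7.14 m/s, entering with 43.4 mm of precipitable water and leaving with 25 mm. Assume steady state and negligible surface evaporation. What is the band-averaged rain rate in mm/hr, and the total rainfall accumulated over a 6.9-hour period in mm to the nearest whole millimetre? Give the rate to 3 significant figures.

R ≈ 3.38 mm/hr; total ≈ 23 mm

Column moisture flux per unit crosswind length is F = V × PW.
Inflow: F_in = 7.14 × 43.4 = 309.876 mm·m/s
Outflow: F_out = 7.14 × 25 = 178.5 mm·m/s
Steady-state rate R = (F_in − F_out)/L = (309.876 − 178.5) / 140000 m = 9.384e-04 mm/s.
R = 9.384e-04 × 3600 = 3.38 mm/hr.
Over 6.9 h: total = 3.38 × 6.9 = 23.322 ≈ 23 mm.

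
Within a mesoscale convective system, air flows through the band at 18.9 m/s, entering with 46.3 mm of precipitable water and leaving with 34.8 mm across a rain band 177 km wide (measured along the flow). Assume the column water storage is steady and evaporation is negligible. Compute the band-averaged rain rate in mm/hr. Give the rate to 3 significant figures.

R ≈ 4.42 mm/hr

Column moisture flux per unit crosswind length is F = V × PW.
Inflow: F_in = 18.9 × 46.3 = 875.07 mm·m/s
Outflow: F_out = 18.9 × 34.8 = 657.72 mm·m/s
Steady-state rate R = (F_in − F_out)/L = (875.07 − 657.72) / 177000 m = 1.228e-03 mm/s.
R = 1.228e-03 × 3600 = 4.42 mm/hr.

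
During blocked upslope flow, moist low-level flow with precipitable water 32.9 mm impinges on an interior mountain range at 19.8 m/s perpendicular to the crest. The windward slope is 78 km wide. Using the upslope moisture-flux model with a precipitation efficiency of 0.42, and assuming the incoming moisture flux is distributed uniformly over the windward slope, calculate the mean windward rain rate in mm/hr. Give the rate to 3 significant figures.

Incoming column moisture flux per unit ridge length: F = V × PW = 19.8 × 32.9 = 651.42 mm·m/s.
Spread over the 78 km slope with efficiency ε = 0.42: R = ε·F/W = 0.42 × 651.42 / 78000 m = 3.508e-03 mm/s.
R = 3.508e-03 × 3600 = 12.6 mm/hr.

R ≈ 12.6 mm/hr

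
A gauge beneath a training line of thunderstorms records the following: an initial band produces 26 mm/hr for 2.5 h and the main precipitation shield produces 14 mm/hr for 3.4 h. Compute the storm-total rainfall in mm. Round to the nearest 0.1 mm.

Total = Σ Rᵢ Δtᵢ = 26 × 2.5 + 14 × 3.4
      = 65 + 47.6 = 112.6 mm.

total ≈ 112.6 mm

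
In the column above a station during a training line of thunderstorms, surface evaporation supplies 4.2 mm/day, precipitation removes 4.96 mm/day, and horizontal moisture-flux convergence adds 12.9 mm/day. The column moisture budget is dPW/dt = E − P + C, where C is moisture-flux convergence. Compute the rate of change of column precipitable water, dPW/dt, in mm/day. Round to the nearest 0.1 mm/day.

dPW/dt ≈ 12.1 mm/day

dPW/dt = E − P + C = 4.2 − 4.96 + (12.9) = 12.1 mm/day.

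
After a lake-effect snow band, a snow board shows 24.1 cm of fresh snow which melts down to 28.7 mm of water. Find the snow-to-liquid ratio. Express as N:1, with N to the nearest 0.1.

ratio ≈ 8.4

Ratio = snow depth / SWE = 241 mm / 28.7 mm = 8.4, i.e. 8.4:1.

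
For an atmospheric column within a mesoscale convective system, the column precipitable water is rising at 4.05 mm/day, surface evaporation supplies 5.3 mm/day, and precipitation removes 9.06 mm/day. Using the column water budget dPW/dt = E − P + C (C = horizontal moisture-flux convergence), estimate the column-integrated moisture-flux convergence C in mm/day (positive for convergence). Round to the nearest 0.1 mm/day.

C ≈ 7.8 mm/day

dPW/dt = +4.05 mm/day.
C = dPW/dt − E + P = (+4.05) − 5.3 + 9.06 = 7.8 mm/day.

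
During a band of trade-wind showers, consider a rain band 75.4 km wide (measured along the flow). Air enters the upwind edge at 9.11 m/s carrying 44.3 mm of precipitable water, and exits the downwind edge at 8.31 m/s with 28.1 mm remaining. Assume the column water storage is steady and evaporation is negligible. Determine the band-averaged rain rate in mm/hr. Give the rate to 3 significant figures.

Column moisture flux per unit crosswind length is F = V × PW.
Inflow: F_in = 9.11 × 44.3 = 403.573 mm·m/s
Outflow: F_out = 8.31 × 28.1 = 233.511 mm·m/s
Steady-state rate R = (F_in − F_out)/L = (403.573 − 233.511) / 75400 m = 2.255e-03 mm/s.
R = 2.255e-03 × 3600 = 8.12 mm/hr.

R ≈ 8.12 mm/hr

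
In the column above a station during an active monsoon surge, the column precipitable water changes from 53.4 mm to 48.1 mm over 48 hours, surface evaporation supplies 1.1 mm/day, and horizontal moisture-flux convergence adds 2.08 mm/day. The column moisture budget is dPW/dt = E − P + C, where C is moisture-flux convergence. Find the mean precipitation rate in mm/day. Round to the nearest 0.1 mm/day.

dPW/dt = (48.1 − 53.4) mm / (48/24 day) = -2.650 mm/day.
P = E + C − dPW/dt = 1.1 + (2.08) − (-2.650) = 5.8 mm/day.

P ≈ 5.8 mm/day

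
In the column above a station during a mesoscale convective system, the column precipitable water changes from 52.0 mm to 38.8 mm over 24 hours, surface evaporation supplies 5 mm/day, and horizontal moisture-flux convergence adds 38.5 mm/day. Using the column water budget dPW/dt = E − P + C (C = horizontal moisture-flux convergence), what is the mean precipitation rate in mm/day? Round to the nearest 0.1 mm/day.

dPW/dt = (38.8 − 52.0) mm / (24/24 day) = -13.200 mm/day.
P = E + C − dPW/dt = 5 + (38.5) − (-13.200) = 56.7 mm/day.

P ≈ 56.7 mm/day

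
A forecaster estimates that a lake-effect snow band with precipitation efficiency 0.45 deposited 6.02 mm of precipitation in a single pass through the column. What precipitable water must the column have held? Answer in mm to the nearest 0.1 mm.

PW = precipitation / ε = 6.02 / 0.45 = 13.4 mm.

PW ≈ 13.4 mm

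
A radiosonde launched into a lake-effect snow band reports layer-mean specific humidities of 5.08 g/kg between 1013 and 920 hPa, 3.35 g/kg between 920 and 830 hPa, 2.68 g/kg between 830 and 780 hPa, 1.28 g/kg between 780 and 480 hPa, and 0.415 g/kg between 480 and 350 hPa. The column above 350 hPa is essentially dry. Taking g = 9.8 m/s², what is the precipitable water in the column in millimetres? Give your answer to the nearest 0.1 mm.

Precipitable water is the column-integrated vapour mass per unit area: PW = (1/g) Σ q̄ Δp, with q in kg/kg and Δp in Pa (1 kg/m² of water = 1 mm).
Layer 1013–920 hPa: Δp = 93 hPa = 9300 Pa, q̄ = 0.00508 kg/kg → 0.00508 × 9300 / 9.8 = 4.82 mm
Layer 920–830 hPa: Δp = 90 hPa = 9000 Pa, q̄ = 0.00335 kg/kg → 0.00335 × 9000 / 9.8 = 3.08 mm
Layer 830–780 hPa: Δp = 50 hPa = 5000 Pa, q̄ = 0.00268 kg/kg → 0.00268 × 5000 / 9.8 = 1.37 mm
Layer 780–480 hPa: Δp = 300 hPa = 30000 Pa, q̄ = 0.00128 kg/kg → 0.00128 × 30000 / 9.8 = 3.92 mm
Layer 480–350 hPa: Δp = 130 hPa = 13000 Pa, q̄ = 0.000415 kg/kg → 0.000415 × 13000 / 9.8 = 0.55 mm
PW = 4.82 + 3.08 + 1.37 + 3.92 + 0.55 = 13.74 ≈ 13.7 mm.

PW ≈ 13.7 mm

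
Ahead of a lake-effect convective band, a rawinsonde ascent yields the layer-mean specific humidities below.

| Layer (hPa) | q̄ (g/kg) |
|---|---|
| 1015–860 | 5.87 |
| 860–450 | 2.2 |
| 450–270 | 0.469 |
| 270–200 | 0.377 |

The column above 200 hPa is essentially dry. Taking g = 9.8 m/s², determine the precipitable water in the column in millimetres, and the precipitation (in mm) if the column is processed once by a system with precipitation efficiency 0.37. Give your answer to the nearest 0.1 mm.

PW ≈ 19.6 mm; precipitation ≈ 7.3 mm

Precipitable water is the column-integrated vapour mass per unit area: PW = (1/g) Σ q̄ Δp, with q in kg/kg and Δp in Pa (1 kg/m² of water = 1 mm).
Layer 1015–860 hPa: Δp = 155 hPa = 15500 Pa, q̄ = 0.00587 kg/kg → 0.00587 × 15500 / 9.8 = 9.28 mm
Layer 860–450 hPa: Δp = 410 hPa = 41000 Pa, q̄ = 0.0022 kg/kg → 0.0022 × 41000 / 9.8 = 9.20 mm
Layer 450–270 hPa: Δp = 180 hPa = 18000 Pa, q̄ = 0.000469 kg/kg → 0.000469 × 18000 / 9.8 = 0.86 mm
Layer 270–200 hPa: Δp = 70 hPa = 7000 Pa, q̄ = 0.000377 kg/kg → 0.000377 × 7000 / 9.8 = 0.27 mm
PW = 9.28 + 9.20 + 0.86 + 0.27 = 19.61 ≈ 19.6 mm.
Precipitation = ε × PW = 0.37 × 19.6 = 7.3 mm.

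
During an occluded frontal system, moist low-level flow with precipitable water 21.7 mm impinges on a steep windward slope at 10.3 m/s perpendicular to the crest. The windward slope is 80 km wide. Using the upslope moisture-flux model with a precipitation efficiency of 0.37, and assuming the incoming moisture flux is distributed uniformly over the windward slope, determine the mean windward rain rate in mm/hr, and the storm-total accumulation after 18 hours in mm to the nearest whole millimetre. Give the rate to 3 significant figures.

Incoming column moisture flux per unit ridge length: F = V × PW = 10.3 × 21.7 = 223.51 mm·m/s.
Spread over the 80 km slope with efficiency ε = 0.37: R = ε·F/W = 0.37 × 223.51 / 80000 m = 1.034e-03 mm/s.
R = 1.034e-03 × 3600 = 3.72 mm/hr.
Over 18 h: total = 3.72 × 18 = 66.96 ≈ 67 mm.

R ≈ 3.72 mm/hr; total ≈ 67 mm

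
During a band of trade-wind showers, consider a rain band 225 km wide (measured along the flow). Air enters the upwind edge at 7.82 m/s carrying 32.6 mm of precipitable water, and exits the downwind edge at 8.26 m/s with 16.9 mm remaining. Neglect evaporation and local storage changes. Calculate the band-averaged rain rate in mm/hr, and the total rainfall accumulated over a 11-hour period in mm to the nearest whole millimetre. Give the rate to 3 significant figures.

R ≈ 1.85 mm/hr; total ≈ 20 mm

Column moisture flux per unit crosswind length is F = V × PW.
Inflow: F_in = 7.82 × 32.6 = 254.932 mm·m/s
Outflow: F_out = 8.26 × 16.9 = 139.594 mm·m/s
Steady-state rate R = (F_in − F_out)/L = (254.932 − 139.594) / 225000 m = 5.126e-04 mm/s.
R = 5.126e-04 × 3600 = 1.85 mm/hr.
Over 11 h: total = 1.85 × 11 = 20.35 ≈ 20 mm.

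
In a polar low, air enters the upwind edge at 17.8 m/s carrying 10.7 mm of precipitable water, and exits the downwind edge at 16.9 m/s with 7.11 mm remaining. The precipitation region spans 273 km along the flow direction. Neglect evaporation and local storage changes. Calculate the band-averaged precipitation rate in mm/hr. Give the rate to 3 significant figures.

Column moisture flux per unit crosswind length is F = V × PW.
Inflow: F_in = 17.8 × 10.7 = 190.46 mm·m/s
Outflow: F_out = 16.9 × 7.11 = 120.159 mm·m/s
Steady-state rate R = (F_in − F_out)/L = (190.46 − 120.159) / 273000 m = 2.575e-04 mm/s.
R = 2.575e-04 × 3600 = 0.927 mm/hr.

R ≈ 0.927 mm/hr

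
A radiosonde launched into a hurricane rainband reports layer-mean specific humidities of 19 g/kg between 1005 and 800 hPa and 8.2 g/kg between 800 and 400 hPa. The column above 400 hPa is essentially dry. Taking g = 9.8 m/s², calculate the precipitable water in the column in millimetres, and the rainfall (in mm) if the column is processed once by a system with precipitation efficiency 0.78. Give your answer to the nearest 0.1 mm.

PW ≈ 73.2 mm; rainfall ≈ 57.1 mm

Precipitable water is the column-integrated vapour mass per unit area: PW = (1/g) Σ q̄ Δp, with q in kg/kg and Δp in Pa (1 kg/m² of water = 1 mm).
Layer 1005–800 hPa: Δp = 205 hPa = 20500 Pa, q̄ = 0.019 kg/kg → 0.019 × 20500 / 9.8 = 39.74 mm
Layer 800–400 hPa: Δp = 400 hPa = 40000 Pa, q̄ = 0.0082 kg/kg → 0.0082 × 40000 / 9.8 = 33.47 mm
PW = 39.74 + 33.47 = 73.21 ≈ 73.2 mm.
Rainfall = ε × PW = 0.78 × 73.2 = 57.1 mm.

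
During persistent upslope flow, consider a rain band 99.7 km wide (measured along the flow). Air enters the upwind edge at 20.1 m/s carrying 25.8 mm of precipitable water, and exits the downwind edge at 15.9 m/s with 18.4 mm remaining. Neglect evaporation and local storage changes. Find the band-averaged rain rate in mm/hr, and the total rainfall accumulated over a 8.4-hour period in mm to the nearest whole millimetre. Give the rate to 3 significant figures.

R ≈ 8.16 mm/hr; total ≈ 69 mm

Column moisture flux per unit crosswind length is F = V × PW.
Inflow: F_in = 20.1 × 25.8 = 518.58 mm·m/s
Outflow: F_out = 15.9 × 18.4 = 292.56 mm·m/s
Steady-state rate R = (F_in − F_out)/L = (518.58 − 292.56) / 99700 m = 2.267e-03 mm/s.
R = 2.267e-03 × 3600 = 8.16 mm/hr.
Over 8.4 h: total = 8.16 × 8.4 = 68.544 ≈ 69 mm.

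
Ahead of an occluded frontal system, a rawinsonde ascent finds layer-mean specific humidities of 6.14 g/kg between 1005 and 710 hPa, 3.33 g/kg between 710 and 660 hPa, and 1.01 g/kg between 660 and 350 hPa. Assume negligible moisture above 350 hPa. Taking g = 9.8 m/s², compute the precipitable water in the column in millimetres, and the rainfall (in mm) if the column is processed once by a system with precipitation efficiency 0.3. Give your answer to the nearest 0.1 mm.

Precipitable water is the column-integrated vapour mass per unit area: PW = (1/g) Σ q̄ Δp, with q in kg/kg and Δp in Pa (1 kg/m² of water = 1 mm).
Layer 1005–710 hPa: Δp = 295 hPa = 29500 Pa, q̄ = 0.00614 kg/kg → 0.00614 × 29500 / 9.8 = 18.48 mm
Layer 710–660 hPa: Δp = 50 hPa = 5000 Pa, q̄ = 0.00333 kg/kg → 0.00333 × 5000 / 9.8 = 1.70 mm
Layer 660–350 hPa: Δp = 310 hPa = 31000 Pa, q̄ = 0.00101 kg/kg → 0.00101 × 31000 / 9.8 = 3.19 mm
PW = 18.48 + 1.70 + 3.19 = 23.37 ≈ 23.4 mm.
Rainfall = ε × PW = 0.3 × 23.4 = 7.0 mm.

PW ≈ 23.4 mm; rainfall ≈ 7.0 mm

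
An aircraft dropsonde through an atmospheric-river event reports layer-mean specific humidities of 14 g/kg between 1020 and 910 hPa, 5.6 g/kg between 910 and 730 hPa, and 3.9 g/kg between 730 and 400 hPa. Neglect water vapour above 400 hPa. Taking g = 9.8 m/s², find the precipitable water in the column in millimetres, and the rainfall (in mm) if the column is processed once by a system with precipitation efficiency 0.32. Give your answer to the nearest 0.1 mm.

Precipitable water is the column-integrated vapour mass per unit area: PW = (1/g) Σ q̄ Δp, with q in kg/kg and Δp in Pa (1 kg/m² of water = 1 mm).
Layer 1020–910 hPa: Δp = 110 hPa = 11000 Pa, q̄ = 0.014 kg/kg → 0.014 × 11000 / 9.8 = 15.71 mm
Layer 910–730 hPa: Δp = 180 hPa = 18000 Pa, q̄ = 0.0056 kg/kg → 0.0056 × 18000 / 9.8 = 10.29 mm
Layer 730–400 hPa: Δp = 330 hPa = 33000 Pa, q̄ = 0.0039 kg/kg → 0.0039 × 33000 / 9.8 = 13.13 mm
PW = 15.71 + 10.29 + 13.13 = 39.13 ≈ 39.1 mm.
Rainfall = ε × PW = 0.32 × 39.1 = 12.5 mm.

PW ≈ 39.1 mm; rainfall ≈ 12.5 mm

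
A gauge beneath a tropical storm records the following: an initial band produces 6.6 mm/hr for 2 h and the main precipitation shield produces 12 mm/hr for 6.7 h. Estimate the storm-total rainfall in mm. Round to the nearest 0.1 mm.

total ≈ 93.6 mm

Total = Σ Rᵢ Δtᵢ = 6.6 × 2 + 12 × 6.7
      = 13.2 + 80.4 = 93.6 mm.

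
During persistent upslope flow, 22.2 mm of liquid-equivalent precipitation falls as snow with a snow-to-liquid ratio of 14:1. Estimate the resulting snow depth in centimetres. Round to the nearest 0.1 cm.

snow depth ≈ 31.1 cm

Snow depth = liquid × ratio = 22.2 mm × 14 = 310.8 mm = 31.1 cm.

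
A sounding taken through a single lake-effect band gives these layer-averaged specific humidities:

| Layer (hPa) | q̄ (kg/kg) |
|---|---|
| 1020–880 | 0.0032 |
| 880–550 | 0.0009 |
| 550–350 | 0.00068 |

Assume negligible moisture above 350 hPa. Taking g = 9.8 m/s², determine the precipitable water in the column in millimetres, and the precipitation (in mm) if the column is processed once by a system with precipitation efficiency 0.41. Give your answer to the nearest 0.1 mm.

PW ≈ 9.0 mm; precipitation ≈ 3.7 mm

Precipitable water is the column-integrated vapour mass per unit area: PW = (1/g) Σ q̄ Δp, with q in kg/kg and Δp in Pa (1 kg/m² of water = 1 mm).
Layer 1020–880 hPa: Δp = 140 hPa = 14000 Pa, q̄ = 0.0032 kg/kg → 0.0032 × 14000 / 9.8 = 4.57 mm
Layer 880–550 hPa: Δp = 330 hPa = 33000 Pa, q̄ = 0.0009 kg/kg → 0.0009 × 33000 / 9.8 = 3.03 mm
Layer 550–350 hPa: Δp = 200 hPa = 20000 Pa, q̄ = 0.00068 kg/kg → 0.00068 × 20000 / 9.8 = 1.39 mm
PW = 4.57 + 3.03 + 1.39 = 8.99 ≈ 9.0 mm.
Precipitation = ε × PW = 0.41 × 9.0 = 3.7 mm.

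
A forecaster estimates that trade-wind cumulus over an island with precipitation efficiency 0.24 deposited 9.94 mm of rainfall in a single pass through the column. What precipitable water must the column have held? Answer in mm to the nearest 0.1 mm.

PW = rainfall / ε = 9.94 / 0.24 = 41.4 mm.

PW ≈ 41.4 mm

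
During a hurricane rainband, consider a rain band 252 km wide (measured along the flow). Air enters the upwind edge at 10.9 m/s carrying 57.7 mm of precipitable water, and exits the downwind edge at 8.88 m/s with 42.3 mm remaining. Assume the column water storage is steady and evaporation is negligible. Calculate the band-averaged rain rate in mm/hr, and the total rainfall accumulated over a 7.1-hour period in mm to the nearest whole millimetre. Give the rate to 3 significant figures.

R ≈ 3.62 mm/hr; total ≈ 26 mm

Column moisture flux per unit crosswind length is F = V × PW.
Inflow: F_in = 10.9 × 57.7 = 628.93 mm·m/s
Outflow: F_out = 8.88 × 42.3 = 375.624 mm·m/s
Steady-state rate R = (F_in − F_out)/L = (628.93 − 375.624) / 252000 m = 1.005e-03 mm/s.
R = 1.005e-03 × 3600 = 3.62 mm/hr.
Over 7.1 h: total = 3.62 × 7.1 = 25.702 ≈ 26 mm.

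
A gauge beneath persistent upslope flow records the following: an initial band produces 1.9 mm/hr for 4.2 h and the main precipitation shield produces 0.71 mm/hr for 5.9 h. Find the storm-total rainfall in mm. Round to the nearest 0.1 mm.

Total = Σ Rᵢ Δtᵢ = 1.9 × 4.2 + 0.71 × 5.9
      = 7.98 + 4.189 = 12.2 mm.

total ≈ 12.2 mm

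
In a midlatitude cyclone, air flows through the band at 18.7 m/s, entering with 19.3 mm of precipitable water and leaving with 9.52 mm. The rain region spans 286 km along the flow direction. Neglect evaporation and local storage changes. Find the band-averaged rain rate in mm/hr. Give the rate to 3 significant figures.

R ≈ 2.30 mm/hr

Column moisture flux per unit crosswind length is F = V × PW.
Inflow: F_in = 18.7 × 19.3 = 360.91 mm·m/s
Outflow: F_out = 18.7 × 9.52 = 178.024 mm·m/s
Steady-state rate R = (F_in − F_out)/L = (360.91 − 178.024) / 286000 m = 6.395e-04 mm/s.
R = 6.395e-04 × 3600 = 2.30 mm/hr.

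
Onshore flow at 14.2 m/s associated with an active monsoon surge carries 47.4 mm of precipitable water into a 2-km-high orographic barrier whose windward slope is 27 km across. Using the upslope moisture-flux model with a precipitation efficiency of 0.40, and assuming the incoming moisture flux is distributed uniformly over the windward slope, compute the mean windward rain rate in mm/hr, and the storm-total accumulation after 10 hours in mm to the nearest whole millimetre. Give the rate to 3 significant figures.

R ≈ 35.9 mm/hr; total ≈ 359 mm

Incoming column moisture flux per unit ridge length: F = V × PW = 14.2 × 47.4 = 673.08 mm·m/s.
Spread over the 27 km slope with efficiency ε = 0.40: R = ε·F/W = 0.40 × 673.08 / 27000 m = 9.972e-03 mm/s.
R = 9.972e-03 × 3600 = 35.9 mm/hr.
Over 10 h: total = 35.9 × 10 = 359 mm.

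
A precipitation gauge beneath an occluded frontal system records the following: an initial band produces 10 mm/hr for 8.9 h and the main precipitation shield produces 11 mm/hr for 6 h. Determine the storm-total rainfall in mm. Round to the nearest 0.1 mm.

total ≈ 155.0 mm

Total = Σ Rᵢ Δtᵢ = 10 × 8.9 + 11 × 6
      = 89 + 66 = 155.0 mm.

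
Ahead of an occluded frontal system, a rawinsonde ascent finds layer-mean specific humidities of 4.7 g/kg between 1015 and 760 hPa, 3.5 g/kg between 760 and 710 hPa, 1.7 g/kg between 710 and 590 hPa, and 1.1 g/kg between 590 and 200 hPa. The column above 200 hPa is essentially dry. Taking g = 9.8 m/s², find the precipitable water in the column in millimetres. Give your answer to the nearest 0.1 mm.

Precipitable water is the column-integrated vapour mass per unit area: PW = (1/g) Σ q̄ Δp, with q in kg/kg and Δp in Pa (1 kg/m² of water = 1 mm).
Layer 1015–760 hPa: Δp = 255 hPa = 25500 Pa, q̄ = 0.0047 kg/kg → 0.0047 × 25500 / 9.8 = 12.23 mm
Layer 760–710 hPa: Δp = 50 hPa = 5000 Pa, q̄ = 0.0035 kg/kg → 0.0035 × 5000 / 9.8 = 1.79 mm
Layer 710–590 hPa: Δp = 120 hPa = 12000 Pa, q̄ = 0.0017 kg/kg → 0.0017 × 12000 / 9.8 = 2.08 mm
Layer 590–200 hPa: Δp = 390 hPa = 39000 Pa, q̄ = 0.0011 kg/kg → 0.0011 × 39000 / 9.8 = 4.38 mm
PW = 12.23 + 1.79 + 2.08 + 4.38 = 20.48 ≈ 20.5 mm.

PW ≈ 20.5 mm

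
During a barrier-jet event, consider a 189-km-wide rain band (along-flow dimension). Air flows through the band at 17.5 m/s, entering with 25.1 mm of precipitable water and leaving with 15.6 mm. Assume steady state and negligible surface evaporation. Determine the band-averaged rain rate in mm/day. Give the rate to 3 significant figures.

Column moisture flux per unit crosswind length is F = V × PW.
Inflow: F_in = 17.5 × 25.1 = 439.25 mm·m/s
Outflow: F_out = 17.5 × 15.6 = 273 mm·m/s
Steady-state rate R = (F_in − F_out)/L = (439.25 − 273) / 189000 m = 8.796e-04 mm/s.
R = 8.796e-04 × 3600 × 24 = 76.0 mm/day.

R ≈ 76.0 mm/day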